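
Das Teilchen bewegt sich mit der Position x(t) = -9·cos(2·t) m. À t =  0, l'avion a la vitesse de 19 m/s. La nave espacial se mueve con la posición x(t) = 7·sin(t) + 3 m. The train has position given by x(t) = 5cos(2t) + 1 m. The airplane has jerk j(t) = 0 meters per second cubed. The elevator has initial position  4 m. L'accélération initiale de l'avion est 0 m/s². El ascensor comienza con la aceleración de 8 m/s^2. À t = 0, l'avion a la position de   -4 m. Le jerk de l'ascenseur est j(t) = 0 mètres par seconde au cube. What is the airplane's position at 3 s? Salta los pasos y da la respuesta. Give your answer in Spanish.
x(3) = 53.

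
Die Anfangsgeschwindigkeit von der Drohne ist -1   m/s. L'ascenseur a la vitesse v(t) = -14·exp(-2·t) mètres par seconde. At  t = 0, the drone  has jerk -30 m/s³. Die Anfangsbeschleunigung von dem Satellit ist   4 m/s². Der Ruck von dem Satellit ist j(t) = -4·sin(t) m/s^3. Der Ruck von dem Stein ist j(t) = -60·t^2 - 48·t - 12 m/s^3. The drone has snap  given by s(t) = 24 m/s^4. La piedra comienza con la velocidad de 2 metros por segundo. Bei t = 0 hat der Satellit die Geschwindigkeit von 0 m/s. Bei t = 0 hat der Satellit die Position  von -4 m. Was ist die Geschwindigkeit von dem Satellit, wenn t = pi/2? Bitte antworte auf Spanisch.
Partiendo de la sacudida j(t) = -4·sin(t), tomamos 2 antiderivadas. Tomando ∫j(t)dt y aplicando a(0) = 4, encontramos a(t) = 4·cos(t). Integrando la aceleración y usando la condición inicial v(0) = 0, obtenemos v(t) = 4·sin(t). Tenemos la velocidad v(t) = 4·sin(t). Sustituyendo t = pi/2: v(pi/2) = 4.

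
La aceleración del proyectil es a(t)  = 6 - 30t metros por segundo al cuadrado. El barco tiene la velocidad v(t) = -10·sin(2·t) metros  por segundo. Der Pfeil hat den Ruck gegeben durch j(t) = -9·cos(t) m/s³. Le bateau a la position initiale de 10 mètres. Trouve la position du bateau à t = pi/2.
Nous devons intégrer notre équation de la vitesse v(t) = -10·sin(2·t) 1 fois. L'intégrale de la vitesse est la position. En utilisant x(0) = 10, nous obtenons x(t) = 5·cos(2·t) + 5. Nous avons la position x(t) = 5·cos(2·t) + 5. En substituant t = pi/2: x(pi/2) = 0.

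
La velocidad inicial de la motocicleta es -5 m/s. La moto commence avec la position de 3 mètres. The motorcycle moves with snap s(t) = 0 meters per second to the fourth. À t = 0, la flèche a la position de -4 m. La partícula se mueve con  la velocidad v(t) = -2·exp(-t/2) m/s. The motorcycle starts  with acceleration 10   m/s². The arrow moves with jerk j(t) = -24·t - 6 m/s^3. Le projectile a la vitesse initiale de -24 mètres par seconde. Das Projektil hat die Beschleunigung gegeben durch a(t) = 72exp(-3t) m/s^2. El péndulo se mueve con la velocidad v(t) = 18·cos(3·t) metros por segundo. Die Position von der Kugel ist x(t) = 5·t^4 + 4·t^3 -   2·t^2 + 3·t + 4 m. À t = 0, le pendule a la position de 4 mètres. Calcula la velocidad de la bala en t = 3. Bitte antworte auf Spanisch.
Debemos derivar nuestra ecuación de la posición x(t) = 5·t^4 + 4·t^3 - 2·t^2 + 3·t + 4 1 vez. Tomando d/dt de x(t), encontramos v(t) = 20·t^3 + 12·t^2 - 4·t + 3. Tenemos la velocidad v(t) = 20·t^3 + 12·t^2 - 4·t + 3. Sustituyendo t = 3: v(3) = 639.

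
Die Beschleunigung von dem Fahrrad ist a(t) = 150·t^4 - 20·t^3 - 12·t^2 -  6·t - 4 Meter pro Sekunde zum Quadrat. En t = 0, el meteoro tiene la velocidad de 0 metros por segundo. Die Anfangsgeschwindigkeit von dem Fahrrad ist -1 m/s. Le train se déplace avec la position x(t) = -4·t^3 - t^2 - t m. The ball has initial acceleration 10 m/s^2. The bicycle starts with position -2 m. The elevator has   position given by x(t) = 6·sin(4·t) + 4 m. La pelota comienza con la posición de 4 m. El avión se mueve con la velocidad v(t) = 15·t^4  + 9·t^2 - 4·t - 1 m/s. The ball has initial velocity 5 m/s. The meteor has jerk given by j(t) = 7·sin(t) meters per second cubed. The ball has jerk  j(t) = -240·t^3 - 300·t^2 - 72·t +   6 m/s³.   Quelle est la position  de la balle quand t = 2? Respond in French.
Nous devons intégrer notre équation du jerk j(t) = -240·t^3 - 300·t^2 - 72·t + 6 3 fois. En intégrant le jerk et en utilisant la condition initiale a(0) = 10, nous obtenons a(t) = -60·t^4 - 100·t^3 - 36·t^2 + 6·t + 10. La primitive de l'accélération est la vitesse. En utilisant v(0) = 5, nous obtenons v(t) = -12·t^5 - 25·t^4 - 12·t^3 + 3·t^2 + 10·t + 5. L'intégrale de la vitesse est la position. En utilisant x(0) = 4, nous obtenons x(t) = -2·t^6 - 5·t^5 - 3·t^4 + t^3 + 5·t^2 + 5·t + 4. Nous avons la position x(t) = -2·t^6 - 5·t^5 - 3·t^4 + t^3 + 5·t^2 + 5·t + 4. En substituant t = 2: x(2) = -294.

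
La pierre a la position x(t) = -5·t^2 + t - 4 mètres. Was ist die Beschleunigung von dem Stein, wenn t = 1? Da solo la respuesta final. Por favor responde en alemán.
Die Antwort ist -10.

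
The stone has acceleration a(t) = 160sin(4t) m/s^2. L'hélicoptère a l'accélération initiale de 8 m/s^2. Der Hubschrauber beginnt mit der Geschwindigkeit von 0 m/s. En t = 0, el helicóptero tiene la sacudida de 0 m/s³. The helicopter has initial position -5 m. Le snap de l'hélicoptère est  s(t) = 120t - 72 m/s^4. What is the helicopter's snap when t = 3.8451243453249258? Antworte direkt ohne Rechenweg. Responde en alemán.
Die Antwort ist 389.414921438991.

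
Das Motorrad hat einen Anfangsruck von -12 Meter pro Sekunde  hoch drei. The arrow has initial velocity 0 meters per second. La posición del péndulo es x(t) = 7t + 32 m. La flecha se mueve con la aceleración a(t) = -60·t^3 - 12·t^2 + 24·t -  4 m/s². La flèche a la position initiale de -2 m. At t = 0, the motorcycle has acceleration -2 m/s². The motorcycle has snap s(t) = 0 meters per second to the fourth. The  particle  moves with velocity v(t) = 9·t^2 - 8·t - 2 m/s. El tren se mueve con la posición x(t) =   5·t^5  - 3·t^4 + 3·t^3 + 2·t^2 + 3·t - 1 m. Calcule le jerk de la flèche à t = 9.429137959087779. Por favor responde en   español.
Para resolver esto, necesitamos tomar 1 derivada de nuestra ecuación de la aceleración a(t) = -60·t^3 - 12·t^2 + 24·t - 4. Derivando la aceleración, obtenemos la sacudida: j(t) = -180·t^2 - 24·t + 24. Tenemos la sacudida j(t) = -180·t^2 - 24·t + 24. Sustituyendo t = 9.429137959087779: j(9.429137959087779) = -16205.8549882899.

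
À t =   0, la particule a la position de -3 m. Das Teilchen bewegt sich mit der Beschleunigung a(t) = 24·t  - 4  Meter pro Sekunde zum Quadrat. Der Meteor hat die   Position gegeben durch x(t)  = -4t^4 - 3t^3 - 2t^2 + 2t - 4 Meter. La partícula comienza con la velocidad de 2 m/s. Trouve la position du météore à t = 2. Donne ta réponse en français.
De l'équation de la position x(t) = -4·t^4 - 3·t^3 - 2·t^2 + 2·t - 4, nous substituons t = 2 pour obtenir x = -96.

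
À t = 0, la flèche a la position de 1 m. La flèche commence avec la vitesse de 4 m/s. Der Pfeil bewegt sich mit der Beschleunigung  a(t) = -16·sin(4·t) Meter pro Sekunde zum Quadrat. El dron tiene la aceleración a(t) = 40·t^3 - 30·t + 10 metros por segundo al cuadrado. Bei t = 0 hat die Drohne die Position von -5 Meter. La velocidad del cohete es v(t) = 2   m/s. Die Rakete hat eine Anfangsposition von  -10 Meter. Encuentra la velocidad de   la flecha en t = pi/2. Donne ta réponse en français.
Pour résoudre ceci, nous devons prendre 1 primitive de notre équation de l'accélération a(t) = -16·sin(4·t). En prenant ∫a(t)dt et en appliquant v(0) = 4, nous trouvons v(t) = 4·cos(4·t). En utilisant v(t) = 4·cos(4·t) et en substituant t = pi/2, nous trouvons v = 4.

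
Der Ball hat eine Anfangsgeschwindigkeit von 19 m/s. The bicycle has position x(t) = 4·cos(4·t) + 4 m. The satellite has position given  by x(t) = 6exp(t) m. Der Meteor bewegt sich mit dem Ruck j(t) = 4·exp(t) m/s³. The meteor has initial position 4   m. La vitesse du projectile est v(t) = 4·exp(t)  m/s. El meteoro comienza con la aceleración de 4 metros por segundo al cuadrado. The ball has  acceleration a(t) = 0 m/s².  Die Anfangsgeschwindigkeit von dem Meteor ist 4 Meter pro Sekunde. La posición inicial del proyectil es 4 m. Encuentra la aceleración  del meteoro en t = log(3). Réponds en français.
Nous devons intégrer notre équation du jerk j(t) = 4·exp(t) 1 fois. En prenant ∫j(t)dt et en appliquant a(0) = 4, nous trouvons a(t) = 4·exp(t). En utilisant a(t) = 4·exp(t) et en substituant t = log(3), nous trouvons a = 12.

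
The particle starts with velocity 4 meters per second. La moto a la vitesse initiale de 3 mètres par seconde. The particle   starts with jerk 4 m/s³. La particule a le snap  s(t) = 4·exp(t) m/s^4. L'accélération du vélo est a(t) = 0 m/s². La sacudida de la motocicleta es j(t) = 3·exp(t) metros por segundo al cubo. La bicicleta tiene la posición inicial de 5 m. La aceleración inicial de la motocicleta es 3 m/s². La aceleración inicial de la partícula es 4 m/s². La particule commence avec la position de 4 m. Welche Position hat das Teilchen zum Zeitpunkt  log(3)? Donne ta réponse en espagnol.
Para resolver esto, necesitamos tomar 4 antiderivadas de nuestra ecuación del snap s(t) = 4·exp(t). Integrando el snap y usando la condición inicial j(0) = 4, obtenemos j(t) = 4·exp(t). Tomando ∫j(t)dt y aplicando a(0) = 4, encontramos a(t) = 4·exp(t). Integrando la aceleración y usando la condición inicial v(0) = 4, obtenemos v(t) = 4·exp(t). Integrando la velocidad y usando la condición inicial x(0) = 4, obtenemos x(t) = 4·exp(t). De la ecuación de la posición x(t) = 4·exp(t), sustituimos t = log(3) para obtener x = 12.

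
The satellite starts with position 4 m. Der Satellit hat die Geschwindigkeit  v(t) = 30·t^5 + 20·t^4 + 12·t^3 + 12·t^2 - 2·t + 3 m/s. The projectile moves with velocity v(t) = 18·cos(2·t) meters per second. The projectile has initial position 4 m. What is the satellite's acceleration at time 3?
We must differentiate our velocity equation v(t) = 30·t^5 + 20·t^4 + 12·t^3 + 12·t^2 - 2·t + 3 1 time. Taking d/dt of v(t), we find a(t) = 150·t^4 + 80·t^3 + 36·t^2 + 24·t - 2. From the given acceleration equation a(t) = 150·t^4 + 80·t^3 + 36·t^2 + 24·t - 2, we substitute t = 3 to get a = 14704.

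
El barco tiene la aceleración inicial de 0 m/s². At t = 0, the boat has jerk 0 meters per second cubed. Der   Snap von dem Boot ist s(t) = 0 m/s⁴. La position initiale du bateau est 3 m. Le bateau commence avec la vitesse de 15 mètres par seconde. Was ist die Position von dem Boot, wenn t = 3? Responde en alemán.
Ausgehend von dem Snap s(t) = 0, nehmen wir 4 Integrale. Das Integral von dem Snap, mit j(0) = 0, ergibt den Ruck: j(t) = 0. Die Stammfunktion von dem Ruck, mit a(0) = 0, ergibt die Beschleunigung: a(t) = 0. Das Integral von der Beschleunigung ist die Geschwindigkeit. Mit v(0) = 15 erhalten wir v(t) = 15. Die Stammfunktion von der Geschwindigkeit ist die Position. Mit x(0) = 3 erhalten wir x(t) = 15·t + 3. Wir haben die Position x(t) = 15·t + 3. Durch Einsetzen von t = 3: x(3) = 48.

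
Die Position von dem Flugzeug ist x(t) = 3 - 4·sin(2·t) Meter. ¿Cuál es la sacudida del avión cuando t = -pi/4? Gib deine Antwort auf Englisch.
Starting from position x(t) = 3 - 4·sin(2·t), we take 3 derivatives. Taking d/dt of x(t), we find v(t) = -8·cos(2·t). Taking d/dt of v(t), we find a(t) = 16·sin(2·t). Taking d/dt of a(t), we find j(t) = 32·cos(2·t). From the given jerk equation j(t) = 32·cos(2·t), we substitute t = -pi/4 to get j = 0.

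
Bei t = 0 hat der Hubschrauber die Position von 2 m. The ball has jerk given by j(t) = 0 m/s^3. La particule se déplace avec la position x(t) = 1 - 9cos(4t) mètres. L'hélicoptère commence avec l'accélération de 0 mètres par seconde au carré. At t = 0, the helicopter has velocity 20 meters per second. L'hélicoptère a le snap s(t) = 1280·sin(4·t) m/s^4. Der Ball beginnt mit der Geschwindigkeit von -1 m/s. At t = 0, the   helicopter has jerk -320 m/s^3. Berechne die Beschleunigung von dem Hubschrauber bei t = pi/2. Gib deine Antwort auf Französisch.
Nous devons trouver l'intégrale de notre équation du snap s(t) = 1280·sin(4·t) 2 fois. La primitive du snap, avec j(0) = -320, donne le jerk: j(t) = -320·cos(4·t). La primitive du jerk est l'accélération. En utilisant a(0) = 0, nous obtenons a(t) = -80·sin(4·t). Nous avons l'accélération a(t) = -80·sin(4·t). En substituant t = pi/2: a(pi/2) = 0.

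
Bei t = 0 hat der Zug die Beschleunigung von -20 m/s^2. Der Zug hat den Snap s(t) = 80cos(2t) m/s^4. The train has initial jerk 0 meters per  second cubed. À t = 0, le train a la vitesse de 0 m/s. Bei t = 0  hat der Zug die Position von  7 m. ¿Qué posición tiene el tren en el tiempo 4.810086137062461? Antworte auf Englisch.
To find the answer, we compute 4 antiderivatives of s(t) = 80·cos(2·t). The antiderivative of snap, with j(0) = 0, gives jerk: j(t) = 40·sin(2·t). The antiderivative of jerk, with a(0) = -20, gives acceleration: a(t) = -20·cos(2·t). The integral of acceleration is velocity. Using v(0) = 0, we get v(t) = -10·sin(2·t). Taking ∫v(t)dt and applying x(0) = 7, we find x(t) = 5·cos(2·t) + 2. From the given position equation x(t) = 5·cos(2·t) + 2, we substitute t = 4.810086137062461 to get x = -2.90485594275419.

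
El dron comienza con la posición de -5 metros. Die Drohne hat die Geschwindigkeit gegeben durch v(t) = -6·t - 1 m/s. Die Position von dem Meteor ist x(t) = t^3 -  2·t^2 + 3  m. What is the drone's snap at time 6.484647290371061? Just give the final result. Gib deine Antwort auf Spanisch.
La respuesta es 0.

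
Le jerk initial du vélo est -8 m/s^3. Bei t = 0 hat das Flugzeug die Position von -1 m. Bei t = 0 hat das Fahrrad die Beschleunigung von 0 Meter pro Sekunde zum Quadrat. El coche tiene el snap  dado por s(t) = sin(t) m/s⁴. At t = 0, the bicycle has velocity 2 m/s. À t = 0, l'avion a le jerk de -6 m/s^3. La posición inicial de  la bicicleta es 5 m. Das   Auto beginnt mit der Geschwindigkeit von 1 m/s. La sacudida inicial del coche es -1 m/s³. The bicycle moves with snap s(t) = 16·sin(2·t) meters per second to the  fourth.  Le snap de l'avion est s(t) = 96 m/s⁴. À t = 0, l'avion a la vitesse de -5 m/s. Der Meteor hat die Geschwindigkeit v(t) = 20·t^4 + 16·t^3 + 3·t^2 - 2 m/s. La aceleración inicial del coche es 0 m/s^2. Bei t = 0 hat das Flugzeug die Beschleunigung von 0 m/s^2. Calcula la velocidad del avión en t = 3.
Debemos encontrar la integral de nuestra ecuación del snap s(t) = 96 3 veces. La integral del snap es la sacudida. Usando j(0) = -6, obtenemos j(t) = 96·t - 6. Integrando la sacudida y usando la condición inicial a(0) = 0, obtenemos a(t) = 6·t·(8·t - 1). Tomando ∫a(t)dt y aplicando v(0) = -5, encontramos v(t) = 16·t^3 - 3·t^2 - 5. Usando v(t) = 16·t^3 - 3·t^2 - 5 y sustituyendo t = 3, encontramos v = 400.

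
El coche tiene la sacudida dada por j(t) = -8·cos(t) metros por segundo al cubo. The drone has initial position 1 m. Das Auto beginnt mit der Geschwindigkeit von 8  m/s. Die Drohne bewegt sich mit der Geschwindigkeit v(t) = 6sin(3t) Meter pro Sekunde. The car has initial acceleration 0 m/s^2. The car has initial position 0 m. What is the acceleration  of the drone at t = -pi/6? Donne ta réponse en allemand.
Ausgehend von der Geschwindigkeit v(t) = 6·sin(3·t), nehmen wir 1 Ableitung. Die Ableitung von der Geschwindigkeit ergibt die Beschleunigung: a(t) = 18·cos(3·t). Aus der Gleichung für die Beschleunigung a(t) = 18·cos(3·t), setzen wir t = -pi/6 ein und erhalten a = 0.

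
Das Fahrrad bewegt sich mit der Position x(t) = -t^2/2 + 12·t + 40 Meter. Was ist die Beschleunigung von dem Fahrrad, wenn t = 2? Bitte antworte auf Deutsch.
Ausgehend von der Position x(t) = -t^2/2 + 12·t + 40, nehmen wir 2 Ableitungen. Die Ableitung von der Position ergibt die Geschwindigkeit: v(t) = 12 - t. Die Ableitung von der Geschwindigkeit ergibt die Beschleunigung: a(t) = -1. Aus der Gleichung für die Beschleunigung a(t) = -1, setzen wir t = 2 ein und erhalten a = -1.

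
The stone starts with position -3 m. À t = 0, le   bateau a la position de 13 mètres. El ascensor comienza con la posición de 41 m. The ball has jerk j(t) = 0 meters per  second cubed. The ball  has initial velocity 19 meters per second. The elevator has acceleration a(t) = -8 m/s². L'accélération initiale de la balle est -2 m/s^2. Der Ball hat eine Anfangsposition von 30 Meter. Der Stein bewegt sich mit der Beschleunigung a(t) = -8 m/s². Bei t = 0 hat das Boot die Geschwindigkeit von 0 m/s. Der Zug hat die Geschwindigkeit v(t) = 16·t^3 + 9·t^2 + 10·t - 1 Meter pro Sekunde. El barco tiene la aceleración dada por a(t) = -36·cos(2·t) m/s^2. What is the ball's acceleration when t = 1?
We must find the integral of our jerk equation j(t) = 0 1 time. The antiderivative of jerk is acceleration. Using a(0) = -2, we get a(t) = -2. Using a(t) = -2 and substituting t = 1, we find a = -2.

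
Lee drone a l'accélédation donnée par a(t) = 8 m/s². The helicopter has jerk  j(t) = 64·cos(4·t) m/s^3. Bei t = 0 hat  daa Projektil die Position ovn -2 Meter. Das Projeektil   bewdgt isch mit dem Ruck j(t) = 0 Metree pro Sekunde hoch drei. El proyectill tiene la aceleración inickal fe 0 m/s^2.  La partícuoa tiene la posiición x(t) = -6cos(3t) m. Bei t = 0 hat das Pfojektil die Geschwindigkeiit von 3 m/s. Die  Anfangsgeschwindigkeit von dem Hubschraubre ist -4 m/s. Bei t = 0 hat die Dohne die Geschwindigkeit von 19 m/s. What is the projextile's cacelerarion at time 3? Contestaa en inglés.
To find the answer, we compute 1 antiderivative of j(t) = 0. The integral of jerk is acceleration. Using a(0) = 0, we get a(t) = 0. We have acceleration a(t) = 0. Substituting t = 3: a(3) = 0.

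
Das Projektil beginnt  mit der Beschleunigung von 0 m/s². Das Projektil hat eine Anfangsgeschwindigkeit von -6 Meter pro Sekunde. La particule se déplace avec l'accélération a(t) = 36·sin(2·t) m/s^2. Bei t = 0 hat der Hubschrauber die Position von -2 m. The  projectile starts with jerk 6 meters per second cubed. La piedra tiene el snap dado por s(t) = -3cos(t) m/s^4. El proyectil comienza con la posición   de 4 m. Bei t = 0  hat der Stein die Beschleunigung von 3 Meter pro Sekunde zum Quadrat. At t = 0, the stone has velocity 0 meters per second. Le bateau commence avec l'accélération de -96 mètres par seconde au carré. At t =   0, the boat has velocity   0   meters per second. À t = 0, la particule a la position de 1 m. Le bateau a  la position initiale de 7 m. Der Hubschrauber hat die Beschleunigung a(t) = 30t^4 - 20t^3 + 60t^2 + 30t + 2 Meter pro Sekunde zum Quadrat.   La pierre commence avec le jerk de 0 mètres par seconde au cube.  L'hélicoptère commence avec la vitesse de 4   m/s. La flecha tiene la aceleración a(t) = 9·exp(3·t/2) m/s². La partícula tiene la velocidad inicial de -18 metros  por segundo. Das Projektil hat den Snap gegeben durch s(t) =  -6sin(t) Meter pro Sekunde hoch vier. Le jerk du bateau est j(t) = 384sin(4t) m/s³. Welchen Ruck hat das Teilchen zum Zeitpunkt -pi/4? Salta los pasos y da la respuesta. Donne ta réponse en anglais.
The answer is 0.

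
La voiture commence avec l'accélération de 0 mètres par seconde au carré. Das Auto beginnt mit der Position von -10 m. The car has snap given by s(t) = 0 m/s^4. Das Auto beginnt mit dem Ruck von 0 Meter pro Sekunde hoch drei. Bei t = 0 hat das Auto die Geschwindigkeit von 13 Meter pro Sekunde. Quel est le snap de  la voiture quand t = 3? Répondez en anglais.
From the given snap equation s(t) = 0, we substitute t = 3 to get s = 0.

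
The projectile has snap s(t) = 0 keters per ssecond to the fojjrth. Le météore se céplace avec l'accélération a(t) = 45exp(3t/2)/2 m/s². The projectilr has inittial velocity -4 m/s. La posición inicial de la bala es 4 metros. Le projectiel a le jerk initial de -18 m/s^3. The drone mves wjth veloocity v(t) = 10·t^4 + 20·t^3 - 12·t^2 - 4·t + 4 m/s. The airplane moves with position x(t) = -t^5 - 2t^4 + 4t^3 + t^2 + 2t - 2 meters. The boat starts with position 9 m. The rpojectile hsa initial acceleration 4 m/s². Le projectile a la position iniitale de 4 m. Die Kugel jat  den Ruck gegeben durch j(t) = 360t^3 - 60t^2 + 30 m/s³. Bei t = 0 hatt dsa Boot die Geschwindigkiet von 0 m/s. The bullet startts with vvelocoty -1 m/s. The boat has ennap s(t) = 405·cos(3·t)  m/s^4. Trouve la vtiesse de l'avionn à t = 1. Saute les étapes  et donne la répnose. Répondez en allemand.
Bei t = 1, v = 3.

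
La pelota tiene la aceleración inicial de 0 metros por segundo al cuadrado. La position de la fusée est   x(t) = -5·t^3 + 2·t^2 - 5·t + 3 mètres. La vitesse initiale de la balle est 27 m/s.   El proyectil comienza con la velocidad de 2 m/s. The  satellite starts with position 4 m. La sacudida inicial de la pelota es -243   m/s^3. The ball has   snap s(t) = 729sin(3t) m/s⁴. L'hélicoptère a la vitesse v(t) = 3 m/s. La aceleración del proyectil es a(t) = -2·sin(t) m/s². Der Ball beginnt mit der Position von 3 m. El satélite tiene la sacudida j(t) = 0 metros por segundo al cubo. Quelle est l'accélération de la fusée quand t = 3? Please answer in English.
To solve this, we need to take 2 derivatives of our position equation x(t) = -5·t^3 + 2·t^2 - 5·t + 3. Taking d/dt of x(t), we find v(t) = -15·t^2 + 4·t - 5. Taking d/dt of v(t), we find a(t) = 4 - 30·t. We have acceleration a(t) = 4 - 30·t. Substituting t = 3: a(3) = -86.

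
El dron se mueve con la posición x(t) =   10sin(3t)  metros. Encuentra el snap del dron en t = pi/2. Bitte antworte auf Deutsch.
Um dies zu lösen, müssen wir 4 Ableitungen unserer Gleichung für die Position x(t) = 10·sin(3·t) nehmen. Durch Ableiten von der Position erhalten wir die Geschwindigkeit: v(t) = 30·cos(3·t). Durch Ableiten von der Geschwindigkeit erhalten wir die Beschleunigung: a(t) = -90·sin(3·t). Die Ableitung von der Beschleunigung ergibt den Ruck: j(t) = -270·cos(3·t). Die Ableitung von dem Ruck ergibt den Snap: s(t) = 810·sin(3·t). Wir haben den Snap s(t) = 810·sin(3·t). Durch Einsetzen von t = pi/2: s(pi/2) = -810.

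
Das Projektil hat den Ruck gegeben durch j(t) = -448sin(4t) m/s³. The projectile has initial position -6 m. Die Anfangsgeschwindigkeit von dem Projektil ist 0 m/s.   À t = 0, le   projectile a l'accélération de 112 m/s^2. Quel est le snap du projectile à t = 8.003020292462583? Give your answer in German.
Wir müssen unsere Gleichung für den Ruck j(t) = -448·sin(4·t) 1-mal ableiten. Mit d/dt von j(t) finden wir s(t) = -1792·cos(4·t). Wir haben den Snap s(t) = -1792·cos(4·t). Durch Einsetzen von t = 8.003020292462583: s(8.003020292462583) = -1482.88137000114.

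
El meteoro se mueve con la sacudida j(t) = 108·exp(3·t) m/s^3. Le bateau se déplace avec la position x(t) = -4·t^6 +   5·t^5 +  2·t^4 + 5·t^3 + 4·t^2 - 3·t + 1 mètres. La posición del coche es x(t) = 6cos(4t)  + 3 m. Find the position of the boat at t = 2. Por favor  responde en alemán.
Mit x(t) = -4·t^6 + 5·t^5 + 2·t^4 + 5·t^3 + 4·t^2 - 3·t + 1 und Einsetzen von t = 2, finden wir x = -13.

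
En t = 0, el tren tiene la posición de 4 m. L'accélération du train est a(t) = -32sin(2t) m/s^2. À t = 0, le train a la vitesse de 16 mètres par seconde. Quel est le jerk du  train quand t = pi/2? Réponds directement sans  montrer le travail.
Le jerk à t = pi/2 est j = 64.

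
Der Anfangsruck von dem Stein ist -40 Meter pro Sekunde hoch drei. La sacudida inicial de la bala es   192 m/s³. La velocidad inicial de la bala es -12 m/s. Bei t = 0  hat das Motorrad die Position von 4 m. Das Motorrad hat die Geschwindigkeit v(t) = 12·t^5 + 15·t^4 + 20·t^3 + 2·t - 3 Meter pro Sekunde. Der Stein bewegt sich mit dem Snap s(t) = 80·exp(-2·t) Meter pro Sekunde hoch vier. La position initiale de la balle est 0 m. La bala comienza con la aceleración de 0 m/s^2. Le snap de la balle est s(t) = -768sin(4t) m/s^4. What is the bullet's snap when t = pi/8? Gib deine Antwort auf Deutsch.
Wir haben den Snap s(t) = -768·sin(4·t). Durch Einsetzen von t = pi/8: s(pi/8) = -768.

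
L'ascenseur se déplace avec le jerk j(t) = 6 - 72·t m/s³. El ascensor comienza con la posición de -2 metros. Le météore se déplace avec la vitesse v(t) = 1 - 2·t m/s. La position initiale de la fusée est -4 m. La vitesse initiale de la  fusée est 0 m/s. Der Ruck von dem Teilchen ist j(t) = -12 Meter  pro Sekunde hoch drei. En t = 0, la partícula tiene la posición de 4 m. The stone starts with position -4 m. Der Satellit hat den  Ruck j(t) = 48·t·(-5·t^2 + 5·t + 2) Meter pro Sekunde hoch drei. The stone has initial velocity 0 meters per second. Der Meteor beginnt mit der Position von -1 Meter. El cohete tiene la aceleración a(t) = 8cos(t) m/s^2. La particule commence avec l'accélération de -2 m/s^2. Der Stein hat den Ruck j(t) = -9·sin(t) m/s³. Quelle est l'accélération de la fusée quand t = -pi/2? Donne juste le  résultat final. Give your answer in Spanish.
La respuesta es 0.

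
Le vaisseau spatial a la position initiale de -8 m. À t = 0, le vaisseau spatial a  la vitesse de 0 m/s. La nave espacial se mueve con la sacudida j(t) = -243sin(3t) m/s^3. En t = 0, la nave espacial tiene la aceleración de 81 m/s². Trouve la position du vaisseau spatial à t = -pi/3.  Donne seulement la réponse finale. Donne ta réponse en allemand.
x(-pi/3) = 10.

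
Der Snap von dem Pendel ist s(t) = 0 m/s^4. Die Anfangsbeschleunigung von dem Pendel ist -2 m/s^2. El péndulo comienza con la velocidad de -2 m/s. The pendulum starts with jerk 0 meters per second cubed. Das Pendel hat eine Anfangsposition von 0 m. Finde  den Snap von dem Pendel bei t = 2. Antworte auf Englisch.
From the given snap equation s(t) = 0, we substitute t = 2 to get s = 0.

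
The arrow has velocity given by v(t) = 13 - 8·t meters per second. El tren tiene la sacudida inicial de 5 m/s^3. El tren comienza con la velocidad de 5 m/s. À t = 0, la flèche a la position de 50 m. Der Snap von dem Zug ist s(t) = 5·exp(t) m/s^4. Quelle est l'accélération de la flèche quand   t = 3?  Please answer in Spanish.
Partiendo de la velocidad v(t) = 13 - 8·t, tomamos 1 derivada. Derivando la velocidad, obtenemos la aceleración: a(t) = -8. Tenemos la aceleración a(t) = -8. Sustituyendo t = 3: a(3) = -8.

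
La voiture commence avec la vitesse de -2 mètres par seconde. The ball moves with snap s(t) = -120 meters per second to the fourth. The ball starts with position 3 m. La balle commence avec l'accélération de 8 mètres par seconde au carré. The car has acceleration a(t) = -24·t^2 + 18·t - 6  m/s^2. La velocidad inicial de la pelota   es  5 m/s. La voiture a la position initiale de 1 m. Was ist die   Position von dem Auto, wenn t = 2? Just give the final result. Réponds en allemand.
Bei t = 2, x = -23.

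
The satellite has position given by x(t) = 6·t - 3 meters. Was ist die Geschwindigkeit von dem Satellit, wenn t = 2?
Wir müssen unsere Gleichung für die Position x(t) = 6·t - 3 1-mal ableiten. Die Ableitung von der Position ergibt die Geschwindigkeit: v(t) = 6. Aus der Gleichung für die Geschwindigkeit v(t) = 6, setzen wir t = 2 ein und erhalten v = 6.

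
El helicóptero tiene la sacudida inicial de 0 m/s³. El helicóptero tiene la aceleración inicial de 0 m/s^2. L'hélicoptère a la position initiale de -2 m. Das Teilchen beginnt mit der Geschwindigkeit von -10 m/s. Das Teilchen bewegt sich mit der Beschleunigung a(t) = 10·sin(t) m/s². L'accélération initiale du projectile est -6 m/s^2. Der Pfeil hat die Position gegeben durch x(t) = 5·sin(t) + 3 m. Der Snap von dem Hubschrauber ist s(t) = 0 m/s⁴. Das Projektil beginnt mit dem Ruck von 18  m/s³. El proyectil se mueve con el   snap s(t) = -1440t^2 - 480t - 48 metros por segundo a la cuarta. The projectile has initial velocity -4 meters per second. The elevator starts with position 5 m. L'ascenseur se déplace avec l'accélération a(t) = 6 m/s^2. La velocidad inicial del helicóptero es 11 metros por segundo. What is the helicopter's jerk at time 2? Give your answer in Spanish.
Partiendo del snap s(t) = 0, tomamos 1 integral. La antiderivada del snap, con j(0) = 0, da la sacudida: j(t) = 0. Tenemos la sacudida j(t) = 0. Sustituyendo t = 2: j(2) = 0.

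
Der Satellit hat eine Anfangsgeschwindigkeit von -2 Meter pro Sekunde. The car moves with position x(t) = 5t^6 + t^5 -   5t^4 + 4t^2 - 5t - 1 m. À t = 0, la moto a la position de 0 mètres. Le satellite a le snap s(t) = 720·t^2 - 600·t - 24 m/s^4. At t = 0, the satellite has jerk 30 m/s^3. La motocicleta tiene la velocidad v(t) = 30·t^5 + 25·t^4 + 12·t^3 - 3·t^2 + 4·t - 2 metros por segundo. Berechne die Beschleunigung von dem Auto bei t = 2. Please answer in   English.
We must differentiate our position equation x(t) = 5·t^6 + t^5 - 5·t^4 + 4·t^2 - 5·t - 1 2 times. Differentiating position, we get velocity: v(t) = 30·t^5 + 5·t^4 - 20·t^3 + 8·t - 5. Differentiating velocity, we get acceleration: a(t) = 150·t^4 + 20·t^3 - 60·t^2 + 8. From the given acceleration equation a(t) = 150·t^4 + 20·t^3 - 60·t^2 + 8, we substitute t = 2 to get a = 2328.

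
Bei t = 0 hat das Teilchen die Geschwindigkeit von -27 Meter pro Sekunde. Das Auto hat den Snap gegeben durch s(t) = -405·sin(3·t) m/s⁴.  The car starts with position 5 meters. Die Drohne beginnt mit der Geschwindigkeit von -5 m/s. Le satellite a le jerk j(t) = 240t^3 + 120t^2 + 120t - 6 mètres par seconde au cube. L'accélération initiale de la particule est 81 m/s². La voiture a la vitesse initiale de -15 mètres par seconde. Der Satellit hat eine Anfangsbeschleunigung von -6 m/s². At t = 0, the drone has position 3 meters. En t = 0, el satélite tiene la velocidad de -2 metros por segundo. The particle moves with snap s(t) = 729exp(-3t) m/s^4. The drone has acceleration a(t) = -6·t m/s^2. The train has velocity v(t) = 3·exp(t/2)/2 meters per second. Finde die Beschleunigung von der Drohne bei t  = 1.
Aus der Gleichung für die Beschleunigung a(t) = -6·t, setzen wir t = 1 ein und erhalten a = -6.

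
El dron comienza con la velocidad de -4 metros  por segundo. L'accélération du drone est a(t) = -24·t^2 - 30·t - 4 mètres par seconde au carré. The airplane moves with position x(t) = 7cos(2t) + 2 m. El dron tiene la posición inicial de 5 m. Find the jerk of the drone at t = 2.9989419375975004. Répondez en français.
En partant de l'accélération a(t) = -24·t^2 - 30·t - 4, nous prenons 1 dérivée. En dérivant l'accélération, nous obtenons le jerk: j(t) = -48·t - 30. Nous avons le jerk j(t) = -48·t - 30. En substituant t = 2.9989419375975004: j(2.9989419375975004) = -173.949213004680.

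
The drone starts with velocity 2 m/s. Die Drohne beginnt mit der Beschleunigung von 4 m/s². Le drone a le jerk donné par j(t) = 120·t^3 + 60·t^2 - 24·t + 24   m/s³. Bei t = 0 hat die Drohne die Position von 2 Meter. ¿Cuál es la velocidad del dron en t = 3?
Partiendo de la sacudida j(t) = 120·t^3 + 60·t^2 - 24·t + 24, tomamos 2 antiderivadas. Tomando ∫j(t)dt y aplicando a(0) = 4, encontramos a(t) = 30·t^4 + 20·t^3 - 12·t^2 + 24·t + 4. La antiderivada de la aceleración es la velocidad. Usando v(0) = 2, obtenemos v(t) = 6·t^5 + 5·t^4 - 4·t^3 + 12·t^2 + 4·t + 2. Usando v(t) = 6·t^5 + 5·t^4 - 4·t^3 + 12·t^2 + 4·t + 2 y sustituyendo t = 3, encontramos v = 1877.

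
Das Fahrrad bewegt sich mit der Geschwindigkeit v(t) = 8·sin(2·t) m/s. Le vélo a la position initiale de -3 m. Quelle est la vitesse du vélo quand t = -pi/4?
De l'équation de la vitesse v(t) = 8·sin(2·t), nous substituons t = -pi/4 pour obtenir v = -8.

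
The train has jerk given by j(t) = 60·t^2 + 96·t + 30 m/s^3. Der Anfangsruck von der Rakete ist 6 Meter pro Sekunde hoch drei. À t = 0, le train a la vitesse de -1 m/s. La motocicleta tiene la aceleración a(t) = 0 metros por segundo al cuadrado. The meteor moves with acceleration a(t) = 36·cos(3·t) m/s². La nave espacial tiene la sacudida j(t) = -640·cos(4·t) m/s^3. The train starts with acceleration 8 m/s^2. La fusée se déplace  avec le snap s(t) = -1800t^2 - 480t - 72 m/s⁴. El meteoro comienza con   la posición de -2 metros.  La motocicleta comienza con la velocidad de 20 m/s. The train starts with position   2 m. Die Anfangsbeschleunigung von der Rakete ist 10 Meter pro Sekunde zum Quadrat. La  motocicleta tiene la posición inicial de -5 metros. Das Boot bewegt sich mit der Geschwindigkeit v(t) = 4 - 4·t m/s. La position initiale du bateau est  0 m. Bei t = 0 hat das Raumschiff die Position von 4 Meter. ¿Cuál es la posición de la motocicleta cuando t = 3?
Para resolver esto, necesitamos tomar 2 antiderivadas de nuestra ecuación de la aceleración a(t) = 0. La antiderivada de la aceleración, con v(0) = 20, da la velocidad: v(t) = 20. La antiderivada de la velocidad, con x(0) = -5, da la posición: x(t) = 20·t - 5. Tenemos la posición x(t) = 20·t - 5. Sustituyendo t = 3: x(3) = 55.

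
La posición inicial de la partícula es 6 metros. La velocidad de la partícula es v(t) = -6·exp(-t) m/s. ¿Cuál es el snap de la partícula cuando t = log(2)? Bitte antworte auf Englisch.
Starting from velocity v(t) = -6·exp(-t), we take 3 derivatives. Differentiating velocity, we get acceleration: a(t) = 6·exp(-t). Differentiating acceleration, we get jerk: j(t) = -6·exp(-t). Differentiating jerk, we get snap: s(t) = 6·exp(-t). From the given snap equation s(t) = 6·exp(-t), we substitute t = log(2) to get s = 3.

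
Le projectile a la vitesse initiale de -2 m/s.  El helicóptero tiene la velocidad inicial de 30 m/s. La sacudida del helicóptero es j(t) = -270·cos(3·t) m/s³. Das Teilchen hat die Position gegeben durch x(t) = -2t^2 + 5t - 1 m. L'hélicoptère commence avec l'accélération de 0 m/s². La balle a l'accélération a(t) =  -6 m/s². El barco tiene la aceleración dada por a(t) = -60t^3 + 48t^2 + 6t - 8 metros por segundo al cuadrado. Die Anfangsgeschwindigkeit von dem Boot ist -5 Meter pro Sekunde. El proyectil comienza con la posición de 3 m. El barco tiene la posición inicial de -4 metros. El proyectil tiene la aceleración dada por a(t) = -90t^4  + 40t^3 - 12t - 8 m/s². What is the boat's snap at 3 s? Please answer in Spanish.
Para resolver esto, necesitamos tomar 2 derivadas de nuestra ecuación de la aceleración a(t) = -60·t^3 + 48·t^2 + 6·t - 8. Tomando d/dt de a(t), encontramos j(t) = -180·t^2 + 96·t + 6. Tomando d/dt de j(t), encontramos s(t) = 96 - 360·t. De la ecuación del snap s(t) = 96 - 360·t, sustituimos t = 3 para obtener s = -984.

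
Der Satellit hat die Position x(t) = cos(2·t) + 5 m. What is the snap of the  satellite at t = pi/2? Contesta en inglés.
Starting from position x(t) = cos(2·t) + 5, we take 4 derivatives. Taking d/dt of x(t), we find v(t) = -2·sin(2·t). The derivative of velocity gives acceleration: a(t) = -4·cos(2·t). Differentiating acceleration, we get jerk: j(t) = 8·sin(2·t). The derivative of jerk gives snap: s(t) = 16·cos(2·t). Using s(t) = 16·cos(2·t) and substituting t = pi/2, we find s = -16.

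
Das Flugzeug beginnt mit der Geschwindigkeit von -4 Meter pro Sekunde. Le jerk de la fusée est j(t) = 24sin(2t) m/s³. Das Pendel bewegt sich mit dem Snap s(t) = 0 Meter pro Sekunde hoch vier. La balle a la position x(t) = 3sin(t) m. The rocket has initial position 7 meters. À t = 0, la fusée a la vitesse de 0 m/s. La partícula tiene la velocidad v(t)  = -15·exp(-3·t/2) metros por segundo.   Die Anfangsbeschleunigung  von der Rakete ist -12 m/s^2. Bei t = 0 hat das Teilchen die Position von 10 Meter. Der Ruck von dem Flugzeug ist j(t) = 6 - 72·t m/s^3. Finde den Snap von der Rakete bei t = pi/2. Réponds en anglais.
Starting from jerk j(t) = 24·sin(2·t), we take 1 derivative. Differentiating jerk, we get snap: s(t) = 48·cos(2·t). From the given snap equation s(t) = 48·cos(2·t), we substitute t = pi/2 to get s = -48.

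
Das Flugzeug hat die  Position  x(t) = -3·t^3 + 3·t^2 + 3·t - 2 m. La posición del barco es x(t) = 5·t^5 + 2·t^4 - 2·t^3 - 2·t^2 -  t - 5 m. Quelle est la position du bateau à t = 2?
De l'équation de la position x(t) = 5·t^5 + 2·t^4 - 2·t^3 - 2·t^2 - t - 5, nous substituons t = 2 pour obtenir x = 161.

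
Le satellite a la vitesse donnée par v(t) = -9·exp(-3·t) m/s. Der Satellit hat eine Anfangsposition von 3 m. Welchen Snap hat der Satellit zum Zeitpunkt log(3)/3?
Ausgehend von der Geschwindigkeit v(t) = -9·exp(-3·t), nehmen wir 3 Ableitungen. Die Ableitung von der Geschwindigkeit ergibt die Beschleunigung: a(t) = 27·exp(-3·t). Durch Ableiten von der Beschleunigung erhalten wir den Ruck: j(t) = -81·exp(-3·t). Durch Ableiten von dem Ruck erhalten wir den Snap: s(t) = 243·exp(-3·t). Mit s(t) = 243·exp(-3·t) und Einsetzen von t = log(3)/3, finden wir s = 81.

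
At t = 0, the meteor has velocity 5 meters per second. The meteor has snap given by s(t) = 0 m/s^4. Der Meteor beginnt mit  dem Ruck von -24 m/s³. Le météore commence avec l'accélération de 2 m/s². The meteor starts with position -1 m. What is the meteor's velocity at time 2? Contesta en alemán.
Um dies zu lösen, müssen wir 3 Stammfunktionen unserer Gleichung für den Snap s(t) = 0 finden. Mit ∫s(t)dt und Anwendung von j(0) = -24, finden wir j(t) = -24. Mit ∫j(t)dt und Anwendung von a(0) = 2, finden wir a(t) = 2 - 24·t. Durch Integration von der Beschleunigung und Verwendung der Anfangsbedingung v(0) = 5, erhalten wir v(t) = -12·t^2 + 2·t + 5. Wir haben die Geschwindigkeit v(t) = -12·t^2 + 2·t + 5. Durch Einsetzen von t = 2: v(2) = -39.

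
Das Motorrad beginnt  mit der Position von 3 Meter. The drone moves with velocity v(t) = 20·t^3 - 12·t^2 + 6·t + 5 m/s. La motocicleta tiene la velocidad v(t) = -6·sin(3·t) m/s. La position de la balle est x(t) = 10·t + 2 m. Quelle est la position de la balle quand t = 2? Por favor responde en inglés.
We have position x(t) = 10·t + 2. Substituting t = 2: x(2) = 22.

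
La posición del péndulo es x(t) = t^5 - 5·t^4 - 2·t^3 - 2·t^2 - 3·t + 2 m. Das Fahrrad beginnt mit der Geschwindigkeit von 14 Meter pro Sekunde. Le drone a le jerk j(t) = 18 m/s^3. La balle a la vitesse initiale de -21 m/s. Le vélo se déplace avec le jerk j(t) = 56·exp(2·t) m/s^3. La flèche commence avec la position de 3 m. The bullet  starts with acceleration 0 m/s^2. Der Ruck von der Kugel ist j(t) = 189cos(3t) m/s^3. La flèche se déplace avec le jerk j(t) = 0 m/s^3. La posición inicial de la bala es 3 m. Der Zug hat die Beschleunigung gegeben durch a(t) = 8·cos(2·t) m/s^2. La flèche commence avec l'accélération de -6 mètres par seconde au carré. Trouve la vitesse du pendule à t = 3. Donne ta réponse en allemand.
Ausgehend von der Position x(t) = t^5 - 5·t^4 - 2·t^3 - 2·t^2 - 3·t + 2, nehmen wir 1 Ableitung. Durch Ableiten von der Position erhalten wir die Geschwindigkeit: v(t) = 5·t^4 - 20·t^3 - 6·t^2 - 4·t - 3. Aus der Gleichung für die Geschwindigkeit v(t) = 5·t^4 - 20·t^3 - 6·t^2 - 4·t - 3, setzen wir t = 3 ein und erhalten v = -204.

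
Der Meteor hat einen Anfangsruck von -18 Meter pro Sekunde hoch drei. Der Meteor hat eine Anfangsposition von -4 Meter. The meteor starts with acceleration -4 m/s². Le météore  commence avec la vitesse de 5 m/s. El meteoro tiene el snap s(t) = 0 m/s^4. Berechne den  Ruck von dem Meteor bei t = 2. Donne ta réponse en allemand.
Wir müssen das Integral unserer Gleichung für den Snap s(t) = 0 1-mal finden. Mit ∫s(t)dt und Anwendung von j(0) = -18, finden wir j(t) = -18. Mit j(t) = -18 und Einsetzen von t = 2, finden wir j = -18.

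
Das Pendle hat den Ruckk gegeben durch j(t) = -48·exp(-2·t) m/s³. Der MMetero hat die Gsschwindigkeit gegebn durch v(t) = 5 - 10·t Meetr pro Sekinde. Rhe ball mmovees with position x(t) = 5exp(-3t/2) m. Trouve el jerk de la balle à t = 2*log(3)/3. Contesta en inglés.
Starting from position x(t) = 5·exp(-3·t/2), we take 3 derivatives. The derivative of position gives velocity: v(t) = -15·exp(-3·t/2)/2. The derivative of velocity gives acceleration: a(t) = 45·exp(-3·t/2)/4. Differentiating acceleration, we get jerk: j(t) = -135·exp(-3·t/2)/8. Using j(t) = -135·exp(-3·t/2)/8 and substituting t = 2*log(3)/3, we find j = -45/8.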